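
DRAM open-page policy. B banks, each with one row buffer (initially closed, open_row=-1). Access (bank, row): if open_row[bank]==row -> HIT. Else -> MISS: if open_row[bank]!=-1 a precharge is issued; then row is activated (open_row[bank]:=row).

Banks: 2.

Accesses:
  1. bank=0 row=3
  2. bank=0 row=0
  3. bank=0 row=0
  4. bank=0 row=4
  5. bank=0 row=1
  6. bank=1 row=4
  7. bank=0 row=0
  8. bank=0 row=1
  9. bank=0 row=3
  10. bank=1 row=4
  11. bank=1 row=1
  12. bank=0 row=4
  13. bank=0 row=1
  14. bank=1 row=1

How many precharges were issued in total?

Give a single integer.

Acc 1: bank0 row3 -> MISS (open row3); precharges=0
Acc 2: bank0 row0 -> MISS (open row0); precharges=1
Acc 3: bank0 row0 -> HIT
Acc 4: bank0 row4 -> MISS (open row4); precharges=2
Acc 5: bank0 row1 -> MISS (open row1); precharges=3
Acc 6: bank1 row4 -> MISS (open row4); precharges=3
Acc 7: bank0 row0 -> MISS (open row0); precharges=4
Acc 8: bank0 row1 -> MISS (open row1); precharges=5
Acc 9: bank0 row3 -> MISS (open row3); precharges=6
Acc 10: bank1 row4 -> HIT
Acc 11: bank1 row1 -> MISS (open row1); precharges=7
Acc 12: bank0 row4 -> MISS (open row4); precharges=8
Acc 13: bank0 row1 -> MISS (open row1); precharges=9
Acc 14: bank1 row1 -> HIT

Answer: 9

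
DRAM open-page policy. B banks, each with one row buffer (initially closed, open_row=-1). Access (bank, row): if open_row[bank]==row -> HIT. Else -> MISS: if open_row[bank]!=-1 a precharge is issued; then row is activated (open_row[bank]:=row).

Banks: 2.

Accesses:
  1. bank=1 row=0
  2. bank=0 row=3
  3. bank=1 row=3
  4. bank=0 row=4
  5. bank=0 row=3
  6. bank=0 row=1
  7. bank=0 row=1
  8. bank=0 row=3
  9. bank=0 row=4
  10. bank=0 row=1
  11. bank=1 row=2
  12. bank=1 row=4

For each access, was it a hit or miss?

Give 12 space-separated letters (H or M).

Acc 1: bank1 row0 -> MISS (open row0); precharges=0
Acc 2: bank0 row3 -> MISS (open row3); precharges=0
Acc 3: bank1 row3 -> MISS (open row3); precharges=1
Acc 4: bank0 row4 -> MISS (open row4); precharges=2
Acc 5: bank0 row3 -> MISS (open row3); precharges=3
Acc 6: bank0 row1 -> MISS (open row1); precharges=4
Acc 7: bank0 row1 -> HIT
Acc 8: bank0 row3 -> MISS (open row3); precharges=5
Acc 9: bank0 row4 -> MISS (open row4); precharges=6
Acc 10: bank0 row1 -> MISS (open row1); precharges=7
Acc 11: bank1 row2 -> MISS (open row2); precharges=8
Acc 12: bank1 row4 -> MISS (open row4); precharges=9

Answer: M M M M M M H M M M M M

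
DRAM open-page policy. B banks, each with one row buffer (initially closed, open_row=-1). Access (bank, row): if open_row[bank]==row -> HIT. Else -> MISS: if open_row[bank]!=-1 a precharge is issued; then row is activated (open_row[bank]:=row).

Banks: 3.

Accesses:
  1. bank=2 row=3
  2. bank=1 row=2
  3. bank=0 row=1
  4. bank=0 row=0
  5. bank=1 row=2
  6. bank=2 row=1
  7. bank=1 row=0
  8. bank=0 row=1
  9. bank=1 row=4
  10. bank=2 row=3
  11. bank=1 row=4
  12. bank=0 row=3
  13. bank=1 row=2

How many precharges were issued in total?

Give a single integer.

Acc 1: bank2 row3 -> MISS (open row3); precharges=0
Acc 2: bank1 row2 -> MISS (open row2); precharges=0
Acc 3: bank0 row1 -> MISS (open row1); precharges=0
Acc 4: bank0 row0 -> MISS (open row0); precharges=1
Acc 5: bank1 row2 -> HIT
Acc 6: bank2 row1 -> MISS (open row1); precharges=2
Acc 7: bank1 row0 -> MISS (open row0); precharges=3
Acc 8: bank0 row1 -> MISS (open row1); precharges=4
Acc 9: bank1 row4 -> MISS (open row4); precharges=5
Acc 10: bank2 row3 -> MISS (open row3); precharges=6
Acc 11: bank1 row4 -> HIT
Acc 12: bank0 row3 -> MISS (open row3); precharges=7
Acc 13: bank1 row2 -> MISS (open row2); precharges=8

Answer: 8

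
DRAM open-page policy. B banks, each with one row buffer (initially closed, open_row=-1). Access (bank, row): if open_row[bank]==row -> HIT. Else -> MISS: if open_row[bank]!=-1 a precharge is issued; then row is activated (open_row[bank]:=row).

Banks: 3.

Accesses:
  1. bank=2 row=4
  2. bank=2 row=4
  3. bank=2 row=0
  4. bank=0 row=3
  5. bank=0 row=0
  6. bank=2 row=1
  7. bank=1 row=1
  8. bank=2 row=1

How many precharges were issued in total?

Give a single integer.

Answer: 3

Derivation:
Acc 1: bank2 row4 -> MISS (open row4); precharges=0
Acc 2: bank2 row4 -> HIT
Acc 3: bank2 row0 -> MISS (open row0); precharges=1
Acc 4: bank0 row3 -> MISS (open row3); precharges=1
Acc 5: bank0 row0 -> MISS (open row0); precharges=2
Acc 6: bank2 row1 -> MISS (open row1); precharges=3
Acc 7: bank1 row1 -> MISS (open row1); precharges=3
Acc 8: bank2 row1 -> HIT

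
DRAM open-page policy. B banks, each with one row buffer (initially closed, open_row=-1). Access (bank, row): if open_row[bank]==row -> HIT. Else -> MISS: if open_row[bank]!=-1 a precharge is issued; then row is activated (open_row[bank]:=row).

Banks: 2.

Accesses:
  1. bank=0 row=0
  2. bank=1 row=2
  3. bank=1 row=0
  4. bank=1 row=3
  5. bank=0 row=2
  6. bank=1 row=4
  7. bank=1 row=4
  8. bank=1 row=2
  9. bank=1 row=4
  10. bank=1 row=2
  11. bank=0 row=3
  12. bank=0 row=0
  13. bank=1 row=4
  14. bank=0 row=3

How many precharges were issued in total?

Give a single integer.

Acc 1: bank0 row0 -> MISS (open row0); precharges=0
Acc 2: bank1 row2 -> MISS (open row2); precharges=0
Acc 3: bank1 row0 -> MISS (open row0); precharges=1
Acc 4: bank1 row3 -> MISS (open row3); precharges=2
Acc 5: bank0 row2 -> MISS (open row2); precharges=3
Acc 6: bank1 row4 -> MISS (open row4); precharges=4
Acc 7: bank1 row4 -> HIT
Acc 8: bank1 row2 -> MISS (open row2); precharges=5
Acc 9: bank1 row4 -> MISS (open row4); precharges=6
Acc 10: bank1 row2 -> MISS (open row2); precharges=7
Acc 11: bank0 row3 -> MISS (open row3); precharges=8
Acc 12: bank0 row0 -> MISS (open row0); precharges=9
Acc 13: bank1 row4 -> MISS (open row4); precharges=10
Acc 14: bank0 row3 -> MISS (open row3); precharges=11

Answer: 11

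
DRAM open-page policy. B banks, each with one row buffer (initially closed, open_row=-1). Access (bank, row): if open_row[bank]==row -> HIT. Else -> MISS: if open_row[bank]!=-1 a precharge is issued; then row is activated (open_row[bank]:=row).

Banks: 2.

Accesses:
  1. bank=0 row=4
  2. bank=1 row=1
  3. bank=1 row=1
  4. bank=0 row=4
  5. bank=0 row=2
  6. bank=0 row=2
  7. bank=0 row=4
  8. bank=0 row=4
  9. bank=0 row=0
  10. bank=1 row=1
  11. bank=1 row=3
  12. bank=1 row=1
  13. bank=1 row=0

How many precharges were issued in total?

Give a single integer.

Answer: 6

Derivation:
Acc 1: bank0 row4 -> MISS (open row4); precharges=0
Acc 2: bank1 row1 -> MISS (open row1); precharges=0
Acc 3: bank1 row1 -> HIT
Acc 4: bank0 row4 -> HIT
Acc 5: bank0 row2 -> MISS (open row2); precharges=1
Acc 6: bank0 row2 -> HIT
Acc 7: bank0 row4 -> MISS (open row4); precharges=2
Acc 8: bank0 row4 -> HIT
Acc 9: bank0 row0 -> MISS (open row0); precharges=3
Acc 10: bank1 row1 -> HIT
Acc 11: bank1 row3 -> MISS (open row3); precharges=4
Acc 12: bank1 row1 -> MISS (open row1); precharges=5
Acc 13: bank1 row0 -> MISS (open row0); precharges=6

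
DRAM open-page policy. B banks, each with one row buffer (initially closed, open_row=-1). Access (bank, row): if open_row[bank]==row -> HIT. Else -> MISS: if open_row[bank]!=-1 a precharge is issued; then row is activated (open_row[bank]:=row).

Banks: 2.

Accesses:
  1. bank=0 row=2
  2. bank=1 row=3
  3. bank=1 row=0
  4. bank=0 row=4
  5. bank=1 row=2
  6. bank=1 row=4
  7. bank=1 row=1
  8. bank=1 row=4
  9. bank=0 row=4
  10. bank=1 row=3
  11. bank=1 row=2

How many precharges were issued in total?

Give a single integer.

Acc 1: bank0 row2 -> MISS (open row2); precharges=0
Acc 2: bank1 row3 -> MISS (open row3); precharges=0
Acc 3: bank1 row0 -> MISS (open row0); precharges=1
Acc 4: bank0 row4 -> MISS (open row4); precharges=2
Acc 5: bank1 row2 -> MISS (open row2); precharges=3
Acc 6: bank1 row4 -> MISS (open row4); precharges=4
Acc 7: bank1 row1 -> MISS (open row1); precharges=5
Acc 8: bank1 row4 -> MISS (open row4); precharges=6
Acc 9: bank0 row4 -> HIT
Acc 10: bank1 row3 -> MISS (open row3); precharges=7
Acc 11: bank1 row2 -> MISS (open row2); precharges=8

Answer: 8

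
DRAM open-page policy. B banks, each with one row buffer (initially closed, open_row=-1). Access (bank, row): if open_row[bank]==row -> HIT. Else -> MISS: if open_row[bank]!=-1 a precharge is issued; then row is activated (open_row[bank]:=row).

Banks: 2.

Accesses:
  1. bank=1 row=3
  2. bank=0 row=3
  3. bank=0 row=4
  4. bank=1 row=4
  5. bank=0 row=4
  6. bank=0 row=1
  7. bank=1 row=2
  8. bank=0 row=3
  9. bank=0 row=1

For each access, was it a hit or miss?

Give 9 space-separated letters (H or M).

Answer: M M M M H M M M M

Derivation:
Acc 1: bank1 row3 -> MISS (open row3); precharges=0
Acc 2: bank0 row3 -> MISS (open row3); precharges=0
Acc 3: bank0 row4 -> MISS (open row4); precharges=1
Acc 4: bank1 row4 -> MISS (open row4); precharges=2
Acc 5: bank0 row4 -> HIT
Acc 6: bank0 row1 -> MISS (open row1); precharges=3
Acc 7: bank1 row2 -> MISS (open row2); precharges=4
Acc 8: bank0 row3 -> MISS (open row3); precharges=5
Acc 9: bank0 row1 -> MISS (open row1); precharges=6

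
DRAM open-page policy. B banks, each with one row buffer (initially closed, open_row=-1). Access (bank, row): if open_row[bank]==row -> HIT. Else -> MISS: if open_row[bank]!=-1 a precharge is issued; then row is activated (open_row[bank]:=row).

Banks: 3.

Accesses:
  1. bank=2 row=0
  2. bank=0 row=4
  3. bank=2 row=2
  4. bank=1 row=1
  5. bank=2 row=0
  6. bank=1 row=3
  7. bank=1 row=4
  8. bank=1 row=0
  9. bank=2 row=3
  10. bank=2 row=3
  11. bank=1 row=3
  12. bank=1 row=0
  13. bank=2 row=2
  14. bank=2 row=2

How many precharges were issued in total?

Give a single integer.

Answer: 9

Derivation:
Acc 1: bank2 row0 -> MISS (open row0); precharges=0
Acc 2: bank0 row4 -> MISS (open row4); precharges=0
Acc 3: bank2 row2 -> MISS (open row2); precharges=1
Acc 4: bank1 row1 -> MISS (open row1); precharges=1
Acc 5: bank2 row0 -> MISS (open row0); precharges=2
Acc 6: bank1 row3 -> MISS (open row3); precharges=3
Acc 7: bank1 row4 -> MISS (open row4); precharges=4
Acc 8: bank1 row0 -> MISS (open row0); precharges=5
Acc 9: bank2 row3 -> MISS (open row3); precharges=6
Acc 10: bank2 row3 -> HIT
Acc 11: bank1 row3 -> MISS (open row3); precharges=7
Acc 12: bank1 row0 -> MISS (open row0); precharges=8
Acc 13: bank2 row2 -> MISS (open row2); precharges=9
Acc 14: bank2 row2 -> HIT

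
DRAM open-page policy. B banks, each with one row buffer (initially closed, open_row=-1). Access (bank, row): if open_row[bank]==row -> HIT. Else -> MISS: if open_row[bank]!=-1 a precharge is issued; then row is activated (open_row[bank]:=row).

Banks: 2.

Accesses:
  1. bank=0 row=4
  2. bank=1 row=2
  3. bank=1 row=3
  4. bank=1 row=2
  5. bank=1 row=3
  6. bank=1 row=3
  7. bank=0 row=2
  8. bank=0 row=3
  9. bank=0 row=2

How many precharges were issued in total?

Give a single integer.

Answer: 6

Derivation:
Acc 1: bank0 row4 -> MISS (open row4); precharges=0
Acc 2: bank1 row2 -> MISS (open row2); precharges=0
Acc 3: bank1 row3 -> MISS (open row3); precharges=1
Acc 4: bank1 row2 -> MISS (open row2); precharges=2
Acc 5: bank1 row3 -> MISS (open row3); precharges=3
Acc 6: bank1 row3 -> HIT
Acc 7: bank0 row2 -> MISS (open row2); precharges=4
Acc 8: bank0 row3 -> MISS (open row3); precharges=5
Acc 9: bank0 row2 -> MISS (open row2); precharges=6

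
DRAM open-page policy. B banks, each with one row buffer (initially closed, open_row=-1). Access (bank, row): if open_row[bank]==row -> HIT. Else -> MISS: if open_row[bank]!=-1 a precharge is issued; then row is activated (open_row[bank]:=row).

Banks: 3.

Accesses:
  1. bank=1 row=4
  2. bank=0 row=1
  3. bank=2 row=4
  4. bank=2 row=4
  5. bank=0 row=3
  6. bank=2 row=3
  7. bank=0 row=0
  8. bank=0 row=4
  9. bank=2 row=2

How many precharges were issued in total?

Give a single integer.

Acc 1: bank1 row4 -> MISS (open row4); precharges=0
Acc 2: bank0 row1 -> MISS (open row1); precharges=0
Acc 3: bank2 row4 -> MISS (open row4); precharges=0
Acc 4: bank2 row4 -> HIT
Acc 5: bank0 row3 -> MISS (open row3); precharges=1
Acc 6: bank2 row3 -> MISS (open row3); precharges=2
Acc 7: bank0 row0 -> MISS (open row0); precharges=3
Acc 8: bank0 row4 -> MISS (open row4); precharges=4
Acc 9: bank2 row2 -> MISS (open row2); precharges=5

Answer: 5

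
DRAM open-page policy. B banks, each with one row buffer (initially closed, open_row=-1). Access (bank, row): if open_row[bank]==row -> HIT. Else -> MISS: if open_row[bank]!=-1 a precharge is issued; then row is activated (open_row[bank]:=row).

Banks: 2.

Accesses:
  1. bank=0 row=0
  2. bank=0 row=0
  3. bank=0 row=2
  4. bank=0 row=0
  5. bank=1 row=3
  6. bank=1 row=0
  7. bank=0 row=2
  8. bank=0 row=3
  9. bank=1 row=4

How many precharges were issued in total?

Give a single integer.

Acc 1: bank0 row0 -> MISS (open row0); precharges=0
Acc 2: bank0 row0 -> HIT
Acc 3: bank0 row2 -> MISS (open row2); precharges=1
Acc 4: bank0 row0 -> MISS (open row0); precharges=2
Acc 5: bank1 row3 -> MISS (open row3); precharges=2
Acc 6: bank1 row0 -> MISS (open row0); precharges=3
Acc 7: bank0 row2 -> MISS (open row2); precharges=4
Acc 8: bank0 row3 -> MISS (open row3); precharges=5
Acc 9: bank1 row4 -> MISS (open row4); precharges=6

Answer: 6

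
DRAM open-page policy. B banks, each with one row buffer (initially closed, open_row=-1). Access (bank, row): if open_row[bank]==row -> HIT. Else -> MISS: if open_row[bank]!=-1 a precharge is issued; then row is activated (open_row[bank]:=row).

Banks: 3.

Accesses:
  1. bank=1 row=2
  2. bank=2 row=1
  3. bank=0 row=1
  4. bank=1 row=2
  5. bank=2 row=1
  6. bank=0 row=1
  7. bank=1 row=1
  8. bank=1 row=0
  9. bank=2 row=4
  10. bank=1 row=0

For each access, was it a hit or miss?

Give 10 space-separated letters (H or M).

Acc 1: bank1 row2 -> MISS (open row2); precharges=0
Acc 2: bank2 row1 -> MISS (open row1); precharges=0
Acc 3: bank0 row1 -> MISS (open row1); precharges=0
Acc 4: bank1 row2 -> HIT
Acc 5: bank2 row1 -> HIT
Acc 6: bank0 row1 -> HIT
Acc 7: bank1 row1 -> MISS (open row1); precharges=1
Acc 8: bank1 row0 -> MISS (open row0); precharges=2
Acc 9: bank2 row4 -> MISS (open row4); precharges=3
Acc 10: bank1 row0 -> HIT

Answer: M M M H H H M M M H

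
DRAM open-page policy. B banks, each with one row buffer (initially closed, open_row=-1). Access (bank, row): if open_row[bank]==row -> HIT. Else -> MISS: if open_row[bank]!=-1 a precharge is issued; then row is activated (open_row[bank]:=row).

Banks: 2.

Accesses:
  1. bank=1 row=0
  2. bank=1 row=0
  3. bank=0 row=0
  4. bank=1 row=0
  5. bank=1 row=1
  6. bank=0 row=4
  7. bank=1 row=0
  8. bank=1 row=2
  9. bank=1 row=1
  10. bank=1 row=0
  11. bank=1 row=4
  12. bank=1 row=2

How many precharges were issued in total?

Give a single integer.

Acc 1: bank1 row0 -> MISS (open row0); precharges=0
Acc 2: bank1 row0 -> HIT
Acc 3: bank0 row0 -> MISS (open row0); precharges=0
Acc 4: bank1 row0 -> HIT
Acc 5: bank1 row1 -> MISS (open row1); precharges=1
Acc 6: bank0 row4 -> MISS (open row4); precharges=2
Acc 7: bank1 row0 -> MISS (open row0); precharges=3
Acc 8: bank1 row2 -> MISS (open row2); precharges=4
Acc 9: bank1 row1 -> MISS (open row1); precharges=5
Acc 10: bank1 row0 -> MISS (open row0); precharges=6
Acc 11: bank1 row4 -> MISS (open row4); precharges=7
Acc 12: bank1 row2 -> MISS (open row2); precharges=8

Answer: 8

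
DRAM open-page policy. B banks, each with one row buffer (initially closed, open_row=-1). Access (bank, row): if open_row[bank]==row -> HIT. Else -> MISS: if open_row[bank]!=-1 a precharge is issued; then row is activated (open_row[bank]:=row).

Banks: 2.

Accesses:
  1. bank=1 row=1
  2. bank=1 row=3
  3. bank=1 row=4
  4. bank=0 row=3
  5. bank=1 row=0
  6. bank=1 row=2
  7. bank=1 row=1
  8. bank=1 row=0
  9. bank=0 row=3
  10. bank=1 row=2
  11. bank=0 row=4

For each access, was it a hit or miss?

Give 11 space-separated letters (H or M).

Answer: M M M M M M M M H M M

Derivation:
Acc 1: bank1 row1 -> MISS (open row1); precharges=0
Acc 2: bank1 row3 -> MISS (open row3); precharges=1
Acc 3: bank1 row4 -> MISS (open row4); precharges=2
Acc 4: bank0 row3 -> MISS (open row3); precharges=2
Acc 5: bank1 row0 -> MISS (open row0); precharges=3
Acc 6: bank1 row2 -> MISS (open row2); precharges=4
Acc 7: bank1 row1 -> MISS (open row1); precharges=5
Acc 8: bank1 row0 -> MISS (open row0); precharges=6
Acc 9: bank0 row3 -> HIT
Acc 10: bank1 row2 -> MISS (open row2); precharges=7
Acc 11: bank0 row4 -> MISS (open row4); precharges=8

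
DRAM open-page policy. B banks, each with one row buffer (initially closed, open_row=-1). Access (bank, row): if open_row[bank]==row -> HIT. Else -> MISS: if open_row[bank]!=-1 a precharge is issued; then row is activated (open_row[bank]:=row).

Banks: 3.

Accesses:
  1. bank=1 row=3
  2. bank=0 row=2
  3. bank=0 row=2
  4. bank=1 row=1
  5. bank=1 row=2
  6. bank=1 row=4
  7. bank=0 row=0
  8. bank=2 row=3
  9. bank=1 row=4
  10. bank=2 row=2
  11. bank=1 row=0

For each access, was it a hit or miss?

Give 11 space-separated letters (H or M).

Acc 1: bank1 row3 -> MISS (open row3); precharges=0
Acc 2: bank0 row2 -> MISS (open row2); precharges=0
Acc 3: bank0 row2 -> HIT
Acc 4: bank1 row1 -> MISS (open row1); precharges=1
Acc 5: bank1 row2 -> MISS (open row2); precharges=2
Acc 6: bank1 row4 -> MISS (open row4); precharges=3
Acc 7: bank0 row0 -> MISS (open row0); precharges=4
Acc 8: bank2 row3 -> MISS (open row3); precharges=4
Acc 9: bank1 row4 -> HIT
Acc 10: bank2 row2 -> MISS (open row2); precharges=5
Acc 11: bank1 row0 -> MISS (open row0); precharges=6

Answer: M M H M M M M M H M M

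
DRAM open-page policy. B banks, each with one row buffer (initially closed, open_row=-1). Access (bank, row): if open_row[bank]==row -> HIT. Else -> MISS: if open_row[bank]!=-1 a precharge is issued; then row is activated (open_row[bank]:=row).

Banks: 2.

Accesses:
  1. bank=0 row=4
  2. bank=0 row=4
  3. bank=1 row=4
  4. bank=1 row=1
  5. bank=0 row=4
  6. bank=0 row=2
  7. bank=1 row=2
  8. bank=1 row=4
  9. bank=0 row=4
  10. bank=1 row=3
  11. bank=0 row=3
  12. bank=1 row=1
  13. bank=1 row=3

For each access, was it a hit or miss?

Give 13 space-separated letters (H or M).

Answer: M H M M H M M M M M M M M

Derivation:
Acc 1: bank0 row4 -> MISS (open row4); precharges=0
Acc 2: bank0 row4 -> HIT
Acc 3: bank1 row4 -> MISS (open row4); precharges=0
Acc 4: bank1 row1 -> MISS (open row1); precharges=1
Acc 5: bank0 row4 -> HIT
Acc 6: bank0 row2 -> MISS (open row2); precharges=2
Acc 7: bank1 row2 -> MISS (open row2); precharges=3
Acc 8: bank1 row4 -> MISS (open row4); precharges=4
Acc 9: bank0 row4 -> MISS (open row4); precharges=5
Acc 10: bank1 row3 -> MISS (open row3); precharges=6
Acc 11: bank0 row3 -> MISS (open row3); precharges=7
Acc 12: bank1 row1 -> MISS (open row1); precharges=8
Acc 13: bank1 row3 -> MISS (open row3); precharges=9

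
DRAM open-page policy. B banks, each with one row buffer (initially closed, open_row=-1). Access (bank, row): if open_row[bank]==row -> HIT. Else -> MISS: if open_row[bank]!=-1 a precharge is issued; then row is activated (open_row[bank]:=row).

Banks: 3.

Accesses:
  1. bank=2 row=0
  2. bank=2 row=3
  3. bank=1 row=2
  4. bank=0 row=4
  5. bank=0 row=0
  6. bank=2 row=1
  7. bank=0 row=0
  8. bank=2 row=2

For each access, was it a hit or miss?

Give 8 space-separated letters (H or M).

Acc 1: bank2 row0 -> MISS (open row0); precharges=0
Acc 2: bank2 row3 -> MISS (open row3); precharges=1
Acc 3: bank1 row2 -> MISS (open row2); precharges=1
Acc 4: bank0 row4 -> MISS (open row4); precharges=1
Acc 5: bank0 row0 -> MISS (open row0); precharges=2
Acc 6: bank2 row1 -> MISS (open row1); precharges=3
Acc 7: bank0 row0 -> HIT
Acc 8: bank2 row2 -> MISS (open row2); precharges=4

Answer: M M M M M M H M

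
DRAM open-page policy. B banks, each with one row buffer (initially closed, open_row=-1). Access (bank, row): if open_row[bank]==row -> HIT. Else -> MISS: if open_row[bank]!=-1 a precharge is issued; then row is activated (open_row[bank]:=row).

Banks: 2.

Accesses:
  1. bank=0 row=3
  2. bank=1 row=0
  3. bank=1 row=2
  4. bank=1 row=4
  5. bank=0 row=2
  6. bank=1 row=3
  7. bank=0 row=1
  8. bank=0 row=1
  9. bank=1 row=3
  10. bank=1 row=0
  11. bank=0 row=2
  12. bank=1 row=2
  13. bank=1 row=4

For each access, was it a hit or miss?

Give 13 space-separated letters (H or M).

Acc 1: bank0 row3 -> MISS (open row3); precharges=0
Acc 2: bank1 row0 -> MISS (open row0); precharges=0
Acc 3: bank1 row2 -> MISS (open row2); precharges=1
Acc 4: bank1 row4 -> MISS (open row4); precharges=2
Acc 5: bank0 row2 -> MISS (open row2); precharges=3
Acc 6: bank1 row3 -> MISS (open row3); precharges=4
Acc 7: bank0 row1 -> MISS (open row1); precharges=5
Acc 8: bank0 row1 -> HIT
Acc 9: bank1 row3 -> HIT
Acc 10: bank1 row0 -> MISS (open row0); precharges=6
Acc 11: bank0 row2 -> MISS (open row2); precharges=7
Acc 12: bank1 row2 -> MISS (open row2); precharges=8
Acc 13: bank1 row4 -> MISS (open row4); precharges=9

Answer: M M M M M M M H H M M M M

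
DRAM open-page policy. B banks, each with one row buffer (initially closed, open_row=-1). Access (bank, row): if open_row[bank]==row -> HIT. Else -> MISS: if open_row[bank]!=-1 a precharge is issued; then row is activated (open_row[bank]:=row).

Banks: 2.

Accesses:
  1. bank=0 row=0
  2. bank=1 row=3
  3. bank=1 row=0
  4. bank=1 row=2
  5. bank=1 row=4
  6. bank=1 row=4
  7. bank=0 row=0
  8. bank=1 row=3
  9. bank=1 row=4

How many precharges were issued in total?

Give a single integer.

Answer: 5

Derivation:
Acc 1: bank0 row0 -> MISS (open row0); precharges=0
Acc 2: bank1 row3 -> MISS (open row3); precharges=0
Acc 3: bank1 row0 -> MISS (open row0); precharges=1
Acc 4: bank1 row2 -> MISS (open row2); precharges=2
Acc 5: bank1 row4 -> MISS (open row4); precharges=3
Acc 6: bank1 row4 -> HIT
Acc 7: bank0 row0 -> HIT
Acc 8: bank1 row3 -> MISS (open row3); precharges=4
Acc 9: bank1 row4 -> MISS (open row4); precharges=5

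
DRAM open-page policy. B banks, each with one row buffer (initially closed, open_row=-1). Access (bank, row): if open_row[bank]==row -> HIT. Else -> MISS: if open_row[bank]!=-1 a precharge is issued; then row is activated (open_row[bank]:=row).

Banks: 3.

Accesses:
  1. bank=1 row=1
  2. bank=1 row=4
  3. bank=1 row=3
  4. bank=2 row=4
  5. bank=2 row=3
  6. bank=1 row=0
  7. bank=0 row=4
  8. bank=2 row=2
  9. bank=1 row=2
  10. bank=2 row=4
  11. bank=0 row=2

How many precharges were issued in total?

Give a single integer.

Answer: 8

Derivation:
Acc 1: bank1 row1 -> MISS (open row1); precharges=0
Acc 2: bank1 row4 -> MISS (open row4); precharges=1
Acc 3: bank1 row3 -> MISS (open row3); precharges=2
Acc 4: bank2 row4 -> MISS (open row4); precharges=2
Acc 5: bank2 row3 -> MISS (open row3); precharges=3
Acc 6: bank1 row0 -> MISS (open row0); precharges=4
Acc 7: bank0 row4 -> MISS (open row4); precharges=4
Acc 8: bank2 row2 -> MISS (open row2); precharges=5
Acc 9: bank1 row2 -> MISS (open row2); precharges=6
Acc 10: bank2 row4 -> MISS (open row4); precharges=7
Acc 11: bank0 row2 -> MISS (open row2); precharges=8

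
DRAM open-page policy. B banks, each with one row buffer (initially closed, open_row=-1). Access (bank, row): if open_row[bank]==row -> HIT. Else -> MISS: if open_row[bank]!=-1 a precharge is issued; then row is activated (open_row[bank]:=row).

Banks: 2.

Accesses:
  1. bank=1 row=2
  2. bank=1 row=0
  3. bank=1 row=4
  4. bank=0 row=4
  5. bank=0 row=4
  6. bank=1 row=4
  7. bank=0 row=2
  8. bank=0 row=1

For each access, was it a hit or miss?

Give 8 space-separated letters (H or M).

Answer: M M M M H H M M

Derivation:
Acc 1: bank1 row2 -> MISS (open row2); precharges=0
Acc 2: bank1 row0 -> MISS (open row0); precharges=1
Acc 3: bank1 row4 -> MISS (open row4); precharges=2
Acc 4: bank0 row4 -> MISS (open row4); precharges=2
Acc 5: bank0 row4 -> HIT
Acc 6: bank1 row4 -> HIT
Acc 7: bank0 row2 -> MISS (open row2); precharges=3
Acc 8: bank0 row1 -> MISS (open row1); precharges=4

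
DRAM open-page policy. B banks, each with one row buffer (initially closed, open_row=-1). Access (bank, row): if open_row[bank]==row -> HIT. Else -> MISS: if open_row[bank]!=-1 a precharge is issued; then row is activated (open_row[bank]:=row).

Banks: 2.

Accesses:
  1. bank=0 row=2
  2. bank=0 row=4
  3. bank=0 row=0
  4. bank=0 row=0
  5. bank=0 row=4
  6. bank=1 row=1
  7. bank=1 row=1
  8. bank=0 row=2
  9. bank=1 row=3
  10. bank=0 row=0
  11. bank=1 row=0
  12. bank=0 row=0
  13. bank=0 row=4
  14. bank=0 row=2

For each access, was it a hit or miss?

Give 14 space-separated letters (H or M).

Answer: M M M H M M H M M M M H M M

Derivation:
Acc 1: bank0 row2 -> MISS (open row2); precharges=0
Acc 2: bank0 row4 -> MISS (open row4); precharges=1
Acc 3: bank0 row0 -> MISS (open row0); precharges=2
Acc 4: bank0 row0 -> HIT
Acc 5: bank0 row4 -> MISS (open row4); precharges=3
Acc 6: bank1 row1 -> MISS (open row1); precharges=3
Acc 7: bank1 row1 -> HIT
Acc 8: bank0 row2 -> MISS (open row2); precharges=4
Acc 9: bank1 row3 -> MISS (open row3); precharges=5
Acc 10: bank0 row0 -> MISS (open row0); precharges=6
Acc 11: bank1 row0 -> MISS (open row0); precharges=7
Acc 12: bank0 row0 -> HIT
Acc 13: bank0 row4 -> MISS (open row4); precharges=8
Acc 14: bank0 row2 -> MISS (open row2); precharges=9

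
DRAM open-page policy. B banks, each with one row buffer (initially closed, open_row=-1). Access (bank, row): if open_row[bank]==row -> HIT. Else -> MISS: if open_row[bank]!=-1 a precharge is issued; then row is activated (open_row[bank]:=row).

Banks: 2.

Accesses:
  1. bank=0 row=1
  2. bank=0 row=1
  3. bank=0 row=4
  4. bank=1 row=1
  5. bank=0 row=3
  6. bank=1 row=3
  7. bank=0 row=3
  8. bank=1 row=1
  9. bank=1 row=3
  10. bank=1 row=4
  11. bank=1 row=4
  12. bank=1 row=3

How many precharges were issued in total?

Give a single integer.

Acc 1: bank0 row1 -> MISS (open row1); precharges=0
Acc 2: bank0 row1 -> HIT
Acc 3: bank0 row4 -> MISS (open row4); precharges=1
Acc 4: bank1 row1 -> MISS (open row1); precharges=1
Acc 5: bank0 row3 -> MISS (open row3); precharges=2
Acc 6: bank1 row3 -> MISS (open row3); precharges=3
Acc 7: bank0 row3 -> HIT
Acc 8: bank1 row1 -> MISS (open row1); precharges=4
Acc 9: bank1 row3 -> MISS (open row3); precharges=5
Acc 10: bank1 row4 -> MISS (open row4); precharges=6
Acc 11: bank1 row4 -> HIT
Acc 12: bank1 row3 -> MISS (open row3); precharges=7

Answer: 7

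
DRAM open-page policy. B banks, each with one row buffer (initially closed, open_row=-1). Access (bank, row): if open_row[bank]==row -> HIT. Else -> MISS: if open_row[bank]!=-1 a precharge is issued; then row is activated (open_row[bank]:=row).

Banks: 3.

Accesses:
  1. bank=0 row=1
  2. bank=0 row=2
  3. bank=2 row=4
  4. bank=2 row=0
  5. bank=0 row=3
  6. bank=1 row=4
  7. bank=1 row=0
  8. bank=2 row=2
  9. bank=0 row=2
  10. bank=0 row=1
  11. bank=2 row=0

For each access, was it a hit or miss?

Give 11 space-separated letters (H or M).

Answer: M M M M M M M M M M M

Derivation:
Acc 1: bank0 row1 -> MISS (open row1); precharges=0
Acc 2: bank0 row2 -> MISS (open row2); precharges=1
Acc 3: bank2 row4 -> MISS (open row4); precharges=1
Acc 4: bank2 row0 -> MISS (open row0); precharges=2
Acc 5: bank0 row3 -> MISS (open row3); precharges=3
Acc 6: bank1 row4 -> MISS (open row4); precharges=3
Acc 7: bank1 row0 -> MISS (open row0); precharges=4
Acc 8: bank2 row2 -> MISS (open row2); precharges=5
Acc 9: bank0 row2 -> MISS (open row2); precharges=6
Acc 10: bank0 row1 -> MISS (open row1); precharges=7
Acc 11: bank2 row0 -> MISS (open row0); precharges=8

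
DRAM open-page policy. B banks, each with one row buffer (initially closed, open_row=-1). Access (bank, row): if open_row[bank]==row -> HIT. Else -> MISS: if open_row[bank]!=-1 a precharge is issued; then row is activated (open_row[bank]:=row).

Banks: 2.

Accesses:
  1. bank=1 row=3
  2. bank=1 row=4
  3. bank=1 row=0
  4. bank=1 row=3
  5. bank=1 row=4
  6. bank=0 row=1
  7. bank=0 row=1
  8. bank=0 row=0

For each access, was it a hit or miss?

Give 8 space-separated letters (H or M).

Answer: M M M M M M H M

Derivation:
Acc 1: bank1 row3 -> MISS (open row3); precharges=0
Acc 2: bank1 row4 -> MISS (open row4); precharges=1
Acc 3: bank1 row0 -> MISS (open row0); precharges=2
Acc 4: bank1 row3 -> MISS (open row3); precharges=3
Acc 5: bank1 row4 -> MISS (open row4); precharges=4
Acc 6: bank0 row1 -> MISS (open row1); precharges=4
Acc 7: bank0 row1 -> HIT
Acc 8: bank0 row0 -> MISS (open row0); precharges=5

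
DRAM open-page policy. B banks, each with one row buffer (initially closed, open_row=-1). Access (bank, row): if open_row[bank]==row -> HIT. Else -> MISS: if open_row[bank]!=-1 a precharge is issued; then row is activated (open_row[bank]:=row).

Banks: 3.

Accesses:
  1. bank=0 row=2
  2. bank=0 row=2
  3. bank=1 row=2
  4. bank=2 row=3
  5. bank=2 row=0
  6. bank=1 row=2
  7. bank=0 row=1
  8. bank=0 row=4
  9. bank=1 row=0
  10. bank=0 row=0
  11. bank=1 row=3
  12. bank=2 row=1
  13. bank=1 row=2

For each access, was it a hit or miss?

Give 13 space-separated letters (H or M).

Answer: M H M M M H M M M M M M M

Derivation:
Acc 1: bank0 row2 -> MISS (open row2); precharges=0
Acc 2: bank0 row2 -> HIT
Acc 3: bank1 row2 -> MISS (open row2); precharges=0
Acc 4: bank2 row3 -> MISS (open row3); precharges=0
Acc 5: bank2 row0 -> MISS (open row0); precharges=1
Acc 6: bank1 row2 -> HIT
Acc 7: bank0 row1 -> MISS (open row1); precharges=2
Acc 8: bank0 row4 -> MISS (open row4); precharges=3
Acc 9: bank1 row0 -> MISS (open row0); precharges=4
Acc 10: bank0 row0 -> MISS (open row0); precharges=5
Acc 11: bank1 row3 -> MISS (open row3); precharges=6
Acc 12: bank2 row1 -> MISS (open row1); precharges=7
Acc 13: bank1 row2 -> MISS (open row2); precharges=8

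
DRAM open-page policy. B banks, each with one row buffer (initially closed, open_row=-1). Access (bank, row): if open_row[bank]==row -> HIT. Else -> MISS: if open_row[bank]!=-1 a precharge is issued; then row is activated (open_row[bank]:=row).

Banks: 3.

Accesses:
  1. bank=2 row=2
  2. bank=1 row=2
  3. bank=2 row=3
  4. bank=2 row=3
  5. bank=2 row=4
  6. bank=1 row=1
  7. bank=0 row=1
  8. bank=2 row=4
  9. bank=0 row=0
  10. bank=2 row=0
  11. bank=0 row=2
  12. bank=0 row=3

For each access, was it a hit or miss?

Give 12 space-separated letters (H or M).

Answer: M M M H M M M H M M M M

Derivation:
Acc 1: bank2 row2 -> MISS (open row2); precharges=0
Acc 2: bank1 row2 -> MISS (open row2); precharges=0
Acc 3: bank2 row3 -> MISS (open row3); precharges=1
Acc 4: bank2 row3 -> HIT
Acc 5: bank2 row4 -> MISS (open row4); precharges=2
Acc 6: bank1 row1 -> MISS (open row1); precharges=3
Acc 7: bank0 row1 -> MISS (open row1); precharges=3
Acc 8: bank2 row4 -> HIT
Acc 9: bank0 row0 -> MISS (open row0); precharges=4
Acc 10: bank2 row0 -> MISS (open row0); precharges=5
Acc 11: bank0 row2 -> MISS (open row2); precharges=6
Acc 12: bank0 row3 -> MISS (open row3); precharges=7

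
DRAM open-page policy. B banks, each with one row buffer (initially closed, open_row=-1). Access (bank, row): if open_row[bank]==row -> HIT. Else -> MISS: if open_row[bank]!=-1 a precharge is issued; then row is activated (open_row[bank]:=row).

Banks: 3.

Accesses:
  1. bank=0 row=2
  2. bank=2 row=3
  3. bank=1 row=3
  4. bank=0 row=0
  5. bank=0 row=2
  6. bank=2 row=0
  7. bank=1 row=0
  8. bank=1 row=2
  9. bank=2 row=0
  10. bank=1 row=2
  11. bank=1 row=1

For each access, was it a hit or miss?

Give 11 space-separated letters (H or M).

Answer: M M M M M M M M H H M

Derivation:
Acc 1: bank0 row2 -> MISS (open row2); precharges=0
Acc 2: bank2 row3 -> MISS (open row3); precharges=0
Acc 3: bank1 row3 -> MISS (open row3); precharges=0
Acc 4: bank0 row0 -> MISS (open row0); precharges=1
Acc 5: bank0 row2 -> MISS (open row2); precharges=2
Acc 6: bank2 row0 -> MISS (open row0); precharges=3
Acc 7: bank1 row0 -> MISS (open row0); precharges=4
Acc 8: bank1 row2 -> MISS (open row2); precharges=5
Acc 9: bank2 row0 -> HIT
Acc 10: bank1 row2 -> HIT
Acc 11: bank1 row1 -> MISS (open row1); precharges=6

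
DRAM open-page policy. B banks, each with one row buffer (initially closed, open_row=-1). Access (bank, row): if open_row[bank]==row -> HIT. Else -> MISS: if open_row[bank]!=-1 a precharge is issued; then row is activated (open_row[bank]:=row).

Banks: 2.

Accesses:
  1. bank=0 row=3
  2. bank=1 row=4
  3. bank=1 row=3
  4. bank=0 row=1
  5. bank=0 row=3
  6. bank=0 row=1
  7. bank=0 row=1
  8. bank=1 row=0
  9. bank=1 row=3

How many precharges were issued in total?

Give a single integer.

Acc 1: bank0 row3 -> MISS (open row3); precharges=0
Acc 2: bank1 row4 -> MISS (open row4); precharges=0
Acc 3: bank1 row3 -> MISS (open row3); precharges=1
Acc 4: bank0 row1 -> MISS (open row1); precharges=2
Acc 5: bank0 row3 -> MISS (open row3); precharges=3
Acc 6: bank0 row1 -> MISS (open row1); precharges=4
Acc 7: bank0 row1 -> HIT
Acc 8: bank1 row0 -> MISS (open row0); precharges=5
Acc 9: bank1 row3 -> MISS (open row3); precharges=6

Answer: 6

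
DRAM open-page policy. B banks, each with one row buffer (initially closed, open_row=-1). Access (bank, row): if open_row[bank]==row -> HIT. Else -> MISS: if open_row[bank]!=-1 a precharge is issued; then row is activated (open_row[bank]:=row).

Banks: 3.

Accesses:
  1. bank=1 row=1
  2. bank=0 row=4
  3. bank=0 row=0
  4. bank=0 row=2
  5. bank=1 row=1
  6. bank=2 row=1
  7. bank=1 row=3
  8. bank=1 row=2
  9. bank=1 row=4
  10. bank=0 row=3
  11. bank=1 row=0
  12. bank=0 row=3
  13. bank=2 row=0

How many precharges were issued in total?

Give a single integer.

Answer: 8

Derivation:
Acc 1: bank1 row1 -> MISS (open row1); precharges=0
Acc 2: bank0 row4 -> MISS (open row4); precharges=0
Acc 3: bank0 row0 -> MISS (open row0); precharges=1
Acc 4: bank0 row2 -> MISS (open row2); precharges=2
Acc 5: bank1 row1 -> HIT
Acc 6: bank2 row1 -> MISS (open row1); precharges=2
Acc 7: bank1 row3 -> MISS (open row3); precharges=3
Acc 8: bank1 row2 -> MISS (open row2); precharges=4
Acc 9: bank1 row4 -> MISS (open row4); precharges=5
Acc 10: bank0 row3 -> MISS (open row3); precharges=6
Acc 11: bank1 row0 -> MISS (open row0); precharges=7
Acc 12: bank0 row3 -> HIT
Acc 13: bank2 row0 -> MISS (open row0); precharges=8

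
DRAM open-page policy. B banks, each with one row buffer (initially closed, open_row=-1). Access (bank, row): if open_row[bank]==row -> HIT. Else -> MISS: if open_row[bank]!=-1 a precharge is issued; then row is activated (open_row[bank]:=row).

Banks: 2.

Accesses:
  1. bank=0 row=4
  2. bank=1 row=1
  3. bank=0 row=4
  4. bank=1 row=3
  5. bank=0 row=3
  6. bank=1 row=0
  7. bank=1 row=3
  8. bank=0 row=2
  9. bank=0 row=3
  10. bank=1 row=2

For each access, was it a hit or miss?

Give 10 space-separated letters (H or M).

Answer: M M H M M M M M M M

Derivation:
Acc 1: bank0 row4 -> MISS (open row4); precharges=0
Acc 2: bank1 row1 -> MISS (open row1); precharges=0
Acc 3: bank0 row4 -> HIT
Acc 4: bank1 row3 -> MISS (open row3); precharges=1
Acc 5: bank0 row3 -> MISS (open row3); precharges=2
Acc 6: bank1 row0 -> MISS (open row0); precharges=3
Acc 7: bank1 row3 -> MISS (open row3); precharges=4
Acc 8: bank0 row2 -> MISS (open row2); precharges=5
Acc 9: bank0 row3 -> MISS (open row3); precharges=6
Acc 10: bank1 row2 -> MISS (open row2); precharges=7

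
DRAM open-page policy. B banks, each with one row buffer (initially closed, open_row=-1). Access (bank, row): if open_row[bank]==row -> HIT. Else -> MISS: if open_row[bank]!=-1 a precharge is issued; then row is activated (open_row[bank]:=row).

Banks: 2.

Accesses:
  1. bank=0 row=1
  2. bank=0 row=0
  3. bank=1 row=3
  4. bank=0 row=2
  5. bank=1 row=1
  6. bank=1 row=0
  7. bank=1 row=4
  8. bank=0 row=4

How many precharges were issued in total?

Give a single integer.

Answer: 6

Derivation:
Acc 1: bank0 row1 -> MISS (open row1); precharges=0
Acc 2: bank0 row0 -> MISS (open row0); precharges=1
Acc 3: bank1 row3 -> MISS (open row3); precharges=1
Acc 4: bank0 row2 -> MISS (open row2); precharges=2
Acc 5: bank1 row1 -> MISS (open row1); precharges=3
Acc 6: bank1 row0 -> MISS (open row0); precharges=4
Acc 7: bank1 row4 -> MISS (open row4); precharges=5
Acc 8: bank0 row4 -> MISS (open row4); precharges=6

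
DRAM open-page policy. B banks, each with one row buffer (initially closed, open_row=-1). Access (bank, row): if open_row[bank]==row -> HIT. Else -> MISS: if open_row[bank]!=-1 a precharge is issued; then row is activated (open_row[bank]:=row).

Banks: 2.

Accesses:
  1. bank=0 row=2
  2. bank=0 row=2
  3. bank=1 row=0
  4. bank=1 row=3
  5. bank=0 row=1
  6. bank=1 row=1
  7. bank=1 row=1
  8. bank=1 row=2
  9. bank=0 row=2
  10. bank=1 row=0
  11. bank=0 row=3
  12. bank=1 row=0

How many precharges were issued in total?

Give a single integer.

Answer: 7

Derivation:
Acc 1: bank0 row2 -> MISS (open row2); precharges=0
Acc 2: bank0 row2 -> HIT
Acc 3: bank1 row0 -> MISS (open row0); precharges=0
Acc 4: bank1 row3 -> MISS (open row3); precharges=1
Acc 5: bank0 row1 -> MISS (open row1); precharges=2
Acc 6: bank1 row1 -> MISS (open row1); precharges=3
Acc 7: bank1 row1 -> HIT
Acc 8: bank1 row2 -> MISS (open row2); precharges=4
Acc 9: bank0 row2 -> MISS (open row2); precharges=5
Acc 10: bank1 row0 -> MISS (open row0); precharges=6
Acc 11: bank0 row3 -> MISS (open row3); precharges=7
Acc 12: bank1 row0 -> HIT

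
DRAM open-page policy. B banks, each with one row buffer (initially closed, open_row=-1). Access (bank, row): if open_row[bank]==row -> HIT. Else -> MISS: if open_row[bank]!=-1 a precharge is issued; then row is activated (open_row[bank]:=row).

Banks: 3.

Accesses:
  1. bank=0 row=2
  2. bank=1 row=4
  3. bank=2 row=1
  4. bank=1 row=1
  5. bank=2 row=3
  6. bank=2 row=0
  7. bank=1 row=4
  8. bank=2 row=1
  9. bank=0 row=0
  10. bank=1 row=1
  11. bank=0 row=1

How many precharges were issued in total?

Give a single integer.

Answer: 8

Derivation:
Acc 1: bank0 row2 -> MISS (open row2); precharges=0
Acc 2: bank1 row4 -> MISS (open row4); precharges=0
Acc 3: bank2 row1 -> MISS (open row1); precharges=0
Acc 4: bank1 row1 -> MISS (open row1); precharges=1
Acc 5: bank2 row3 -> MISS (open row3); precharges=2
Acc 6: bank2 row0 -> MISS (open row0); precharges=3
Acc 7: bank1 row4 -> MISS (open row4); precharges=4
Acc 8: bank2 row1 -> MISS (open row1); precharges=5
Acc 9: bank0 row0 -> MISS (open row0); precharges=6
Acc 10: bank1 row1 -> MISS (open row1); precharges=7
Acc 11: bank0 row1 -> MISS (open row1); precharges=8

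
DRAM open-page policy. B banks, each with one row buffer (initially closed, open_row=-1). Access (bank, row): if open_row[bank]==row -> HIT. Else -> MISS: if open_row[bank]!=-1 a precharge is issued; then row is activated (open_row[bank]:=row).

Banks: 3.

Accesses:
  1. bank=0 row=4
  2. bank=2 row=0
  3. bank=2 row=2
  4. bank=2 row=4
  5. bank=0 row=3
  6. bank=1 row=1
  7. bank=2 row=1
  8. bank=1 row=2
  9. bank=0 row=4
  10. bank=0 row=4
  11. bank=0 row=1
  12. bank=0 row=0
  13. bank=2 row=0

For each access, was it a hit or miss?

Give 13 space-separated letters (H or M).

Acc 1: bank0 row4 -> MISS (open row4); precharges=0
Acc 2: bank2 row0 -> MISS (open row0); precharges=0
Acc 3: bank2 row2 -> MISS (open row2); precharges=1
Acc 4: bank2 row4 -> MISS (open row4); precharges=2
Acc 5: bank0 row3 -> MISS (open row3); precharges=3
Acc 6: bank1 row1 -> MISS (open row1); precharges=3
Acc 7: bank2 row1 -> MISS (open row1); precharges=4
Acc 8: bank1 row2 -> MISS (open row2); precharges=5
Acc 9: bank0 row4 -> MISS (open row4); precharges=6
Acc 10: bank0 row4 -> HIT
Acc 11: bank0 row1 -> MISS (open row1); precharges=7
Acc 12: bank0 row0 -> MISS (open row0); precharges=8
Acc 13: bank2 row0 -> MISS (open row0); precharges=9

Answer: M M M M M M M M M H M M M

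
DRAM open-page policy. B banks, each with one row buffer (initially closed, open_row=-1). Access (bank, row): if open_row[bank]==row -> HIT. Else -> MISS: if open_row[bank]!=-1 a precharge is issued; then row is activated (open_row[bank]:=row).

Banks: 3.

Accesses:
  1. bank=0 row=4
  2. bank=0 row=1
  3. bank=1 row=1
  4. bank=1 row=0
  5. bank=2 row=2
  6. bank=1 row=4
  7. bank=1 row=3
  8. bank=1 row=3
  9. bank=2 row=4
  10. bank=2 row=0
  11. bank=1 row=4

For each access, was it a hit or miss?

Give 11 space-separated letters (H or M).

Acc 1: bank0 row4 -> MISS (open row4); precharges=0
Acc 2: bank0 row1 -> MISS (open row1); precharges=1
Acc 3: bank1 row1 -> MISS (open row1); precharges=1
Acc 4: bank1 row0 -> MISS (open row0); precharges=2
Acc 5: bank2 row2 -> MISS (open row2); precharges=2
Acc 6: bank1 row4 -> MISS (open row4); precharges=3
Acc 7: bank1 row3 -> MISS (open row3); precharges=4
Acc 8: bank1 row3 -> HIT
Acc 9: bank2 row4 -> MISS (open row4); precharges=5
Acc 10: bank2 row0 -> MISS (open row0); precharges=6
Acc 11: bank1 row4 -> MISS (open row4); precharges=7

Answer: M M M M M M M H M M M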